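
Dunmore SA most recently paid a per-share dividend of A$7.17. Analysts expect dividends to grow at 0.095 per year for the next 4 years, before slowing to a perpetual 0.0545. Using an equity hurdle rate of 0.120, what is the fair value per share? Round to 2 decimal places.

Two-stage DDM. Project D₁…D_4 at 0.095, terminal growth 0.0545, discount at r = 0.12.
D_1 = 7.8511
D_2 = 8.5970
D_3 = 9.4137
D_4 = 10.3080
Terminal value at t=4: TV = D_5/(r−g) = 10.8698/(0.12−0.0545) = 165.9514
P₀ = 7.8511/(1+0.12)^1 + 8.5970/(1+0.12)^2 + 9.4137/(1+0.12)^3 + 10.3080/(1+0.12)^4 + 165.9514/(1+0.12)^4 = 132.5800

A$132.58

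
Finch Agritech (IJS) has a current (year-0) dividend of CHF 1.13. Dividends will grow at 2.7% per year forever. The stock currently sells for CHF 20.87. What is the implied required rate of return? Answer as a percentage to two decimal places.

Rearranging the constant-growth DDM: r = D₁/P₀ + g.
D₁ = 1.13 × (1 + 0.027) = 1.1605.
r = 1.1605 / 20.87 + 0.027 = 0.05561 + 0.027 = 0.08261

8.26%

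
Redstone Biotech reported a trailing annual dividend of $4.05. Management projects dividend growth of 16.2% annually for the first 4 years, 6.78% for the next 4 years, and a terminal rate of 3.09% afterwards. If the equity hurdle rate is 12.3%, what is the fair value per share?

Three-stage DDM. Project D₁…D_8; terminal Gordon value at t=8 with g = 0.0309; discount at r = 0.123.
D_1 = 4.7061
D_2 = 5.4685
D_3 = 6.3544
D_4 = 7.3838
D_5 = 7.8844
D_6 = 8.4190
D_7 = 8.9898
D_8 = 9.5993
TV_8 = 9.8959/(0.123−0.0309) = 107.4474
P₀ = Σ Dₜ/(1+r)ᵗ + TV_8/(1+r)^8 = 76.5314

$76.53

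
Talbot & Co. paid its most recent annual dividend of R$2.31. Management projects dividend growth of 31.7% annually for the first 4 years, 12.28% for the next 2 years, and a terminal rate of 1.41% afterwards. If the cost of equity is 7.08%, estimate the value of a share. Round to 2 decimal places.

Three-stage DDM. Project D₁…D_6; terminal Gordon value at t=6 with g = 0.0141; discount at r = 0.0708.
D_1 = 3.0423
D_2 = 4.0067
D_3 = 5.2768
D_4 = 6.9495
D_5 = 7.8029
D_6 = 8.7611
TV_6 = 8.8847/(0.0708−0.0141) = 156.6959
P₀ = Σ Dₜ/(1+r)ᵗ + TV_6/(1+r)^6 = 131.2195

R$131.22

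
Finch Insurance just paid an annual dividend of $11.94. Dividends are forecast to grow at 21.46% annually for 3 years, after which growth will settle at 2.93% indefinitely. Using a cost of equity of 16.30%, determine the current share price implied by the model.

$143.80

Two-stage DDM. Project D₁…D_3 at 0.2146, terminal growth 0.0293, discount at r = 0.163.
D_1 = 14.5023
D_2 = 17.6145
D_3 = 21.3946
Terminal value at t=3: TV = D_4/(r−g) = 22.0215/(0.163−0.0293) = 164.7080
P₀ = 14.5023/(1+0.163)^1 + 17.6145/(1+0.163)^2 + 21.3946/(1+0.163)^3 + 164.7080/(1+0.163)^3 = 143.8006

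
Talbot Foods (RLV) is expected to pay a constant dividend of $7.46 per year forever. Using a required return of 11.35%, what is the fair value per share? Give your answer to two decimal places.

$65.73

Zero-growth DDM (perpetuity): P₀ = D/r = 7.46 / 0.1135 = 65.7269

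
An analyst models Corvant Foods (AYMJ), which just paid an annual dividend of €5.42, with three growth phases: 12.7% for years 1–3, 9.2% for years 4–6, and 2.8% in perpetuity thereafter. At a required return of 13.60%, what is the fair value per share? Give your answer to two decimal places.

Three-stage DDM. Project D₁…D_6; terminal Gordon value at t=6 with g = 0.028; discount at r = 0.136.
D_1 = 6.1083
D_2 = 6.8841
D_3 = 7.7584
D_4 = 8.4722
D_5 = 9.2516
D_6 = 10.1027
TV_6 = 10.3856/(0.136−0.028) = 96.1631
P₀ = Σ Dₜ/(1+r)ᵗ + TV_6/(1+r)^6 = 75.4262

€75.43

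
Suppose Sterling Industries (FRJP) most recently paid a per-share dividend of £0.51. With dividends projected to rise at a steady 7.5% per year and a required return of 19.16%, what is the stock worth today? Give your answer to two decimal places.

Gordon growth model: P₀ = D₁/(r − g). D₁ = 0.51 × (1 + 0.075) = 0.5483.
P₀ = 0.5483 / (0.1916 − 0.075) = 0.5483 / 0.1166 = 4.7020

£4.70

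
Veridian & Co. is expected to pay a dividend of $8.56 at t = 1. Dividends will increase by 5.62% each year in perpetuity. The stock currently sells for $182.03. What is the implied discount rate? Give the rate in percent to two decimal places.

Rearranging the constant-growth DDM: r = D₁/P₀ + g.
r = 8.5600 / 182.03 + 0.0562 = 0.04703 + 0.0562 = 0.10323

10.32%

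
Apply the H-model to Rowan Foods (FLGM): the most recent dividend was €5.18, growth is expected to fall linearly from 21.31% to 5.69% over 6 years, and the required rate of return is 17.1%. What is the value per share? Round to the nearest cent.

H-model: P₀ = D₀[(1+g_L) + H(g_S−g_L)]/(r−g_L), with H = 6/2 = 3.
P₀ = 5.18 × [(1+0.0569) + 3×(0.2131−0.0569)] / (0.171−0.0569)
   = 5.18 × 1.5255 / 0.1141 = 69.2558

€69.26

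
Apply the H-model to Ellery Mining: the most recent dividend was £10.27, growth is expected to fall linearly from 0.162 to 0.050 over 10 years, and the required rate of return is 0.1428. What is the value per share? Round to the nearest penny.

H-model: P₀ = D₀[(1+g_L) + H(g_S−g_L)]/(r−g_L), with H = 10/2 = 5.
P₀ = 10.27 × [(1+0.05) + 5×(0.162−0.05)] / (0.1428−0.05)
   = 10.27 × 1.6100 / 0.0928 = 178.1756

£178.18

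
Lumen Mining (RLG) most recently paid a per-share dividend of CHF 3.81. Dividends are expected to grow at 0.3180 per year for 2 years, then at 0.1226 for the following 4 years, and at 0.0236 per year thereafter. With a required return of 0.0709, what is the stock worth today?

CHF 187.28

Three-stage DDM. Project D₁…D_6; terminal Gordon value at t=6 with g = 0.0236; discount at r = 0.0709.
D_1 = 5.0216
D_2 = 6.6184
D_3 = 7.4299
D_4 = 8.3408
D_5 = 9.3633
D_6 = 10.5113
TV_6 = 10.7594/(0.0709−0.0236) = 227.4705
P₀ = Σ Dₜ/(1+r)ᵗ + TV_6/(1+r)^6 = 187.2790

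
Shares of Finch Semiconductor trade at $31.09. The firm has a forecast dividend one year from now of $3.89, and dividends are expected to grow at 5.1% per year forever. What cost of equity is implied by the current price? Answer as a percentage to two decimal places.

Rearranging the constant-growth DDM: r = D₁/P₀ + g.
r = 3.8900 / 31.09 + 0.051 = 0.12512 + 0.051 = 0.17612

17.61%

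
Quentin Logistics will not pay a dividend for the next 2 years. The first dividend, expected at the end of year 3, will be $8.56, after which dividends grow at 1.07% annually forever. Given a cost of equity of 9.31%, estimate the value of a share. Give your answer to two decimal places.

Deferred-dividend DDM. At t=2 the remaining stream is a growing perpetuity with first payment D_3 = 8.56.
V_2 = D_3/(r−g) = 8.56/(0.0931−0.0107) = 103.8835
P₀ = V_2/(1+r)^2 = 103.8835/(1+0.0931)^2 = 86.9414

$86.94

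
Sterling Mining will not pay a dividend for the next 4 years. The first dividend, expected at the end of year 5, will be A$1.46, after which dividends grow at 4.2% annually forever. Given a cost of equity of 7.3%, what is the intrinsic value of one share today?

Deferred-dividend DDM. At t=4 the remaining stream is a growing perpetuity with first payment D_5 = 1.46.
V_4 = D_5/(r−g) = 1.46/(0.073−0.042) = 47.0968
P₀ = V_4/(1+r)^4 = 47.0968/(1+0.073)^4 = 35.5298

A$35.53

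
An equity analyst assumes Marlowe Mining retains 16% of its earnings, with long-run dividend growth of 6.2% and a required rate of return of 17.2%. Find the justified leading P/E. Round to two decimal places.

Payout ratio b = 1 − 0.16 = 0.84.
Justified leading P/E = b/(r−g) = 0.84/(0.172−0.062) = 7.6364

7.64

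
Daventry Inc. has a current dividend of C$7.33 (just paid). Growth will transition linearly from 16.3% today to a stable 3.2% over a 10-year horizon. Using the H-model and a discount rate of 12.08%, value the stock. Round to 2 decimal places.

C$139.25

H-model: P₀ = D₀[(1+g_L) + H(g_S−g_L)]/(r−g_L), with H = 10/2 = 5.
P₀ = 7.33 × [(1+0.032) + 5×(0.163−0.032)] / (0.1208−0.032)
   = 7.33 × 1.6870 / 0.0888 = 139.2535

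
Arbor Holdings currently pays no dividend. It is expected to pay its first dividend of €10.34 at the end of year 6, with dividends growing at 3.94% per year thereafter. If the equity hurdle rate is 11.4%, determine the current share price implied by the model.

Deferred-dividend DDM. At t=5 the remaining stream is a growing perpetuity with first payment D_6 = 10.34.
V_5 = D_6/(r−g) = 10.34/(0.114−0.0394) = 138.6059
P₀ = V_5/(1+r)^5 = 138.6059/(1+0.114)^5 = 80.7897

€80.79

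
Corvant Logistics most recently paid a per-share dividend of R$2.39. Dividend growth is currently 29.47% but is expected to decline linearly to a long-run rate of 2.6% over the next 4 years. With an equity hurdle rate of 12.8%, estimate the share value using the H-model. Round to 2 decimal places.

H-model: P₀ = D₀[(1+g_L) + H(g_S−g_L)]/(r−g_L), with H = 4/2 = 2.
P₀ = 2.39 × [(1+0.026) + 2×(0.2947−0.026)] / (0.128−0.026)
   = 2.39 × 1.5634 / 0.102 = 36.6326

R$36.63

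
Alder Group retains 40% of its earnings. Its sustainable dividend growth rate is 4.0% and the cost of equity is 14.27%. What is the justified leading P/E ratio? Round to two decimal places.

Payout ratio b = 1 − 0.40 = 0.60.
Justified leading P/E = b/(r−g) = 0.60/(0.1427−0.04) = 5.8423

5.84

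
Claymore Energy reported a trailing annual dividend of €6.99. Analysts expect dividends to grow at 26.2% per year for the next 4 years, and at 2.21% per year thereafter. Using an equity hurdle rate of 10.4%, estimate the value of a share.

Two-stage DDM. Project D₁…D_4 at 0.262, terminal growth 0.0221, discount at r = 0.104.
D_1 = 8.8214
D_2 = 11.1326
D_3 = 14.0493
D_4 = 17.7302
Terminal value at t=4: TV = D_5/(r−g) = 18.1221/(0.104−0.0221) = 221.2708
P₀ = 8.8214/(1+0.104)^1 + 11.1326/(1+0.104)^2 + 14.0493/(1+0.104)^3 + 17.7302/(1+0.104)^4 + 221.2708/(1+0.104)^4 = 188.4534

€188.45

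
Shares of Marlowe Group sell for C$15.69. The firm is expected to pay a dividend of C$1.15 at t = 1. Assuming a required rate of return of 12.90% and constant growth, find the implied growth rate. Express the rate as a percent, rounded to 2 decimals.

From P₀ = D₁/(r − g), the implied growth is g = r − D₁/P₀.
g = 0.129 − 1.15/15.69 = 0.129 − 0.07330 = 0.05570

5.57%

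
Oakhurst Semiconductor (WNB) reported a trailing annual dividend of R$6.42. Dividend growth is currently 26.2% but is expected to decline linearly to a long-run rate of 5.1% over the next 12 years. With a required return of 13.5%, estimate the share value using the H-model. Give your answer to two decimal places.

R$177.08

H-model: P₀ = D₀[(1+g_L) + H(g_S−g_L)]/(r−g_L), with H = 12/2 = 6.
P₀ = 6.42 × [(1+0.051) + 6×(0.262−0.051)] / (0.135−0.051)
   = 6.42 × 2.3170 / 0.084 = 177.0850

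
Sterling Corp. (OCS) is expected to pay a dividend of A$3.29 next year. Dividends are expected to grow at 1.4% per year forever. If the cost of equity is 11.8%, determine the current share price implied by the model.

Gordon growth model: P₀ = D₁/(r − g), with D₁ = 3.29 given directly.
P₀ = 3.2900 / (0.118 − 0.014) = 3.2900 / 0.104 = 31.6346

A$31.63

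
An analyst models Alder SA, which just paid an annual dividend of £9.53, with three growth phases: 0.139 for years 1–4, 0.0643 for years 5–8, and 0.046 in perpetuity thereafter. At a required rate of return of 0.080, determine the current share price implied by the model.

£431.15

Three-stage DDM. Project D₁…D_8; terminal Gordon value at t=8 with g = 0.046; discount at r = 0.08.
D_1 = 10.8547
D_2 = 12.3635
D_3 = 14.0820
D_4 = 16.0394
D_5 = 17.0707
D_6 = 18.1684
D_7 = 19.3366
D_8 = 20.5799
TV_8 = 21.5266/(0.08−0.046) = 633.1357
P₀ = Σ Dₜ/(1+r)ᵗ + TV_8/(1+r)^8 = 431.1506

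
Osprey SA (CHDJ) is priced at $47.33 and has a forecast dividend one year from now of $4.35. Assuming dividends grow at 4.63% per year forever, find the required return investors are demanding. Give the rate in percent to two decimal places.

13.82%

Rearranging the constant-growth DDM: r = D₁/P₀ + g.
r = 4.3500 / 47.33 + 0.0463 = 0.09191 + 0.0463 = 0.13821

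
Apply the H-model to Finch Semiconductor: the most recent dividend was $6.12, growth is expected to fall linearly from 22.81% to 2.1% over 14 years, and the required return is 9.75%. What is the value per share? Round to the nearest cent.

$197.66

H-model: P₀ = D₀[(1+g_L) + H(g_S−g_L)]/(r−g_L), with H = 14/2 = 7.
P₀ = 6.12 × [(1+0.021) + 7×(0.2281−0.021)] / (0.0975−0.021)
   = 6.12 × 2.4707 / 0.0765 = 197.6560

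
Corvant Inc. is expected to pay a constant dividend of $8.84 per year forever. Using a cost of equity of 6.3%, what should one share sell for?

$140.32

Zero-growth DDM (perpetuity): P₀ = D/r = 8.84 / 0.063 = 140.3175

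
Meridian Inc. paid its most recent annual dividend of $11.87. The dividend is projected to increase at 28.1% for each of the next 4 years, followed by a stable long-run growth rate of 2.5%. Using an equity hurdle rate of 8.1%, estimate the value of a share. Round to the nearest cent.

Two-stage DDM. Project D₁…D_4 at 0.281, terminal growth 0.025, discount at r = 0.081.
D_1 = 15.2055
D_2 = 19.4782
D_3 = 24.9516
D_4 = 31.9630
Terminal value at t=4: TV = D_5/(r−g) = 32.7621/(0.081−0.025) = 585.0367
P₀ = 15.2055/(1+0.081)^1 + 19.4782/(1+0.081)^2 + 24.9516/(1+0.081)^3 + 31.9630/(1+0.081)^4 + 585.0367/(1+0.081)^4 = 502.3245

$502.32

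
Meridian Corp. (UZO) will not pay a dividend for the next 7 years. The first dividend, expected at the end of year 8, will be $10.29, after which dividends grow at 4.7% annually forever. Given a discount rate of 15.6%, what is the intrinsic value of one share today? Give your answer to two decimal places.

$34.22

Deferred-dividend DDM. At t=7 the remaining stream is a growing perpetuity with first payment D_8 = 10.29.
V_7 = D_8/(r−g) = 10.29/(0.156−0.047) = 94.4037
P₀ = V_7/(1+r)^7 = 94.4037/(1+0.156)^7 = 34.2203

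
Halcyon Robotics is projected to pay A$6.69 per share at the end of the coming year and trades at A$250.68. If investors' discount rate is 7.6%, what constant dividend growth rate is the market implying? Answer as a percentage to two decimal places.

4.93%

From P₀ = D₁/(r − g), the implied growth is g = r − D₁/P₀.
g = 0.076 − 6.69/250.68 = 0.076 − 0.02669 = 0.04931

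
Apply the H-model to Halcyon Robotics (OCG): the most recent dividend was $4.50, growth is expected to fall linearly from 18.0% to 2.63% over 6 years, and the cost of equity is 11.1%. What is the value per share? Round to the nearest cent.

$79.02

H-model: P₀ = D₀[(1+g_L) + H(g_S−g_L)]/(r−g_L), with H = 6/2 = 3.
P₀ = 4.50 × [(1+0.0263) + 3×(0.18−0.0263)] / (0.111−0.0263)
   = 4.50 × 1.4874 / 0.0847 = 79.0236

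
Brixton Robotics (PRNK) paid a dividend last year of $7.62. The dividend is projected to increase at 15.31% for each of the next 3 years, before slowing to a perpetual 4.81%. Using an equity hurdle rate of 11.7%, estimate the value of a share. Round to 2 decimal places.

Two-stage DDM. Project D₁…D_3 at 0.1531, terminal growth 0.0481, discount at r = 0.117.
D_1 = 8.7866
D_2 = 10.1319
D_3 = 11.6830
Terminal value at t=3: TV = D_4/(r−g) = 12.2450/(0.117−0.0481) = 177.7213
P₀ = 8.7866/(1+0.117)^1 + 10.1319/(1+0.117)^2 + 11.6830/(1+0.117)^3 + 177.7213/(1+0.117)^3 = 151.8902

$151.89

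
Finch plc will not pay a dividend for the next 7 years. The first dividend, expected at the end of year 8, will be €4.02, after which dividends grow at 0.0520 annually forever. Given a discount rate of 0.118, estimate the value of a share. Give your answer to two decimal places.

€27.90

Deferred-dividend DDM. At t=7 the remaining stream is a growing perpetuity with first payment D_8 = 4.02.
V_7 = D_8/(r−g) = 4.02/(0.118−0.052) = 60.9091
P₀ = V_7/(1+r)^7 = 60.9091/(1+0.118)^7 = 27.8991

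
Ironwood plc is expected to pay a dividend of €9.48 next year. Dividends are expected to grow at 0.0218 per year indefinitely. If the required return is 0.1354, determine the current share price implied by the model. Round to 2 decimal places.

€83.45

Gordon growth model: P₀ = D₁/(r − g), with D₁ = 9.48 given directly.
P₀ = 9.4800 / (0.1354 − 0.0218) = 9.4800 / 0.1136 = 83.4507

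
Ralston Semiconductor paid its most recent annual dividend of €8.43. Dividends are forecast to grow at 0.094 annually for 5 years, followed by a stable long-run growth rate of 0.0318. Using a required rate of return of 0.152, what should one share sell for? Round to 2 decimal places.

€92.09

Two-stage DDM. Project D₁…D_5 at 0.094, terminal growth 0.0318, discount at r = 0.152.
D_1 = 9.2224
D_2 = 10.0893
D_3 = 11.0377
D_4 = 12.0753
D_5 = 13.2103
Terminal value at t=5: TV = D_6/(r−g) = 13.6304/(0.152−0.0318) = 113.3980
P₀ = 9.2224/(1+0.152)^1 + 10.0893/(1+0.152)^2 + 11.0377/(1+0.152)^3 + 12.0753/(1+0.152)^4 + 13.2103/(1+0.152)^5 + 113.3980/(1+0.152)^5 = 92.0863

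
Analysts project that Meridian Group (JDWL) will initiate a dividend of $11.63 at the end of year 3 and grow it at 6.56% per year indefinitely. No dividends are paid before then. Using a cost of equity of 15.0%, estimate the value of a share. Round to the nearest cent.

Deferred-dividend DDM. At t=2 the remaining stream is a growing perpetuity with first payment D_3 = 11.63.
V_2 = D_3/(r−g) = 11.63/(0.15−0.0656) = 137.7962
P₀ = V_2/(1+r)^2 = 137.7962/(1+0.15)^2 = 104.1937

$104.19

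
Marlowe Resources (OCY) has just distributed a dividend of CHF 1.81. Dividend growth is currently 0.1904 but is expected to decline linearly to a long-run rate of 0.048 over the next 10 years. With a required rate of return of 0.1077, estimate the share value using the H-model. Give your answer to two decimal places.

H-model: P₀ = D₀[(1+g_L) + H(g_S−g_L)]/(r−g_L), with H = 10/2 = 5.
P₀ = 1.81 × [(1+0.048) + 5×(0.1904−0.048)] / (0.1077−0.048)
   = 1.81 × 1.7600 / 0.0597 = 53.3601

CHF 53.36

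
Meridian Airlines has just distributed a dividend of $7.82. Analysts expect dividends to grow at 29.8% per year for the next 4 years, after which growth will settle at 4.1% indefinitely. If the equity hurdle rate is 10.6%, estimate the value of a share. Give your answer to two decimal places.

Two-stage DDM. Project D₁…D_4 at 0.298, terminal growth 0.041, discount at r = 0.106.
D_1 = 10.1504
D_2 = 13.1752
D_3 = 17.1014
D_4 = 22.1976
Terminal value at t=4: TV = D_5/(r−g) = 23.1077/(0.106−0.041) = 355.5027
P₀ = 10.1504/(1+0.106)^1 + 13.1752/(1+0.106)^2 + 17.1014/(1+0.106)^3 + 22.1976/(1+0.106)^4 + 355.5027/(1+0.106)^4 = 285.0106

$285.01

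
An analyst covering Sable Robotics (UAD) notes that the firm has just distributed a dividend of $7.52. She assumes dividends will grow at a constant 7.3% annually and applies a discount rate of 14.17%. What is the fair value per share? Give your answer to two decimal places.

Gordon growth model: P₀ = D₁/(r − g). D₁ = 7.52 × (1 + 0.073) = 8.0690.
P₀ = 8.0690 / (0.1417 − 0.073) = 8.0690 / 0.0687 = 117.4521

$117.45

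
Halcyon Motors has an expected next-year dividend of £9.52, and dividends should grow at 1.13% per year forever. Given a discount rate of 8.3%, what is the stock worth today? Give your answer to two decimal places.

Gordon growth model: P₀ = D₁/(r − g), with D₁ = 9.52 given directly.
P₀ = 9.5200 / (0.083 − 0.0113) = 9.5200 / 0.0717 = 132.7755

£132.78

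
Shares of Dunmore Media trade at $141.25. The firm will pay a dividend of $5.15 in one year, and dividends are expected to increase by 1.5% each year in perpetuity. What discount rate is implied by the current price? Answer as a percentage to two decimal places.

Rearranging the constant-growth DDM: r = D₁/P₀ + g.
r = 5.1500 / 141.25 + 0.015 = 0.03646 + 0.015 = 0.05146

5.15%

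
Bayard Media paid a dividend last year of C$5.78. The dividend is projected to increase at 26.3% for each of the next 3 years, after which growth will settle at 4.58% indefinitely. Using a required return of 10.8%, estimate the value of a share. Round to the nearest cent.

Two-stage DDM. Project D₁…D_3 at 0.263, terminal growth 0.0458, discount at r = 0.108.
D_1 = 7.3001
D_2 = 9.2201
D_3 = 11.6450
Terminal value at t=3: TV = D_4/(r−g) = 12.1783/(0.108−0.0458) = 195.7925
P₀ = 7.3001/(1+0.108)^1 + 9.2201/(1+0.108)^2 + 11.6450/(1+0.108)^3 + 195.7925/(1+0.108)^3 = 166.5982

C$166.60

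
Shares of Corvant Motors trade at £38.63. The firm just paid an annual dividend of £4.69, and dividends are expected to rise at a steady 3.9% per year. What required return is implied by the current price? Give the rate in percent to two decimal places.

Rearranging the constant-growth DDM: r = D₁/P₀ + g.
D₁ = 4.69 × (1 + 0.039) = 4.8729.
r = 4.8729 / 38.63 + 0.039 = 0.12614 + 0.039 = 0.16514

16.51%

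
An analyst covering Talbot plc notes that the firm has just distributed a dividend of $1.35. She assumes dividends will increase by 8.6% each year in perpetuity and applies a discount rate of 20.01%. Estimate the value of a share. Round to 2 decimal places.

$12.85

Gordon growth model: P₀ = D₁/(r − g). D₁ = 1.35 × (1 + 0.086) = 1.4661.
P₀ = 1.4661 / (0.2001 − 0.086) = 1.4661 / 0.1141 = 12.8493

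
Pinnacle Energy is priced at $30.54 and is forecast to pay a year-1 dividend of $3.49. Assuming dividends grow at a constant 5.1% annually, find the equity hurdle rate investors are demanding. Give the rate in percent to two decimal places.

Rearranging the constant-growth DDM: r = D₁/P₀ + g.
r = 3.4900 / 30.54 + 0.051 = 0.11428 + 0.051 = 0.16528

16.53%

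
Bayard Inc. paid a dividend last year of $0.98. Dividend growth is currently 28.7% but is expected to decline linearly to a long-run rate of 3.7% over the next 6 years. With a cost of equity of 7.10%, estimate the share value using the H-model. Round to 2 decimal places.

$51.51

H-model: P₀ = D₀[(1+g_L) + H(g_S−g_L)]/(r−g_L), with H = 6/2 = 3.
P₀ = 0.98 × [(1+0.037) + 3×(0.287−0.037)] / (0.071−0.037)
   = 0.98 × 1.7870 / 0.034 = 51.5076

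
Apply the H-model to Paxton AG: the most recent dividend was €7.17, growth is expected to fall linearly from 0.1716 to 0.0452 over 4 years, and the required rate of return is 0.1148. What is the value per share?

H-model: P₀ = D₀[(1+g_L) + H(g_S−g_L)]/(r−g_L), with H = 4/2 = 2.
P₀ = 7.17 × [(1+0.0452) + 2×(0.1716−0.0452)] / (0.1148−0.0452)
   = 7.17 × 1.2980 / 0.0696 = 133.7164

€133.72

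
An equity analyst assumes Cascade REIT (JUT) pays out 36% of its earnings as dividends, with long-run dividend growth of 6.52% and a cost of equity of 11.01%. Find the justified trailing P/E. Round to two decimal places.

Justified trailing P/E = b(1+g)/(r−g) = 0.36×(1+0.0652)/(0.1101−0.0652) = 8.5406

8.54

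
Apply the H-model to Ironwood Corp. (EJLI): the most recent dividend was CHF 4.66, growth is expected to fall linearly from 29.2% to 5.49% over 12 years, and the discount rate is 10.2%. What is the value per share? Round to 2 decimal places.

CHF 245.12

H-model: P₀ = D₀[(1+g_L) + H(g_S−g_L)]/(r−g_L), with H = 12/2 = 6.
P₀ = 4.66 × [(1+0.0549) + 6×(0.292−0.0549)] / (0.102−0.0549)
   = 4.66 × 2.4775 / 0.0471 = 245.1200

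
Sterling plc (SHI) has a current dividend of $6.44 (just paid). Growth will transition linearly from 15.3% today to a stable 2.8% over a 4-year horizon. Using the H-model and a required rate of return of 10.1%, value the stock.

$112.74

H-model: P₀ = D₀[(1+g_L) + H(g_S−g_L)]/(r−g_L), with H = 4/2 = 2.
P₀ = 6.44 × [(1+0.028) + 2×(0.153−0.028)] / (0.101−0.028)
   = 6.44 × 1.2780 / 0.073 = 112.7441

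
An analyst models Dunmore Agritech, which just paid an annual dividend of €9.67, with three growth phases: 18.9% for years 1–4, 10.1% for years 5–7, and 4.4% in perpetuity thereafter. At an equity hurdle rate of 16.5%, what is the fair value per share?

Three-stage DDM. Project D₁…D_7; terminal Gordon value at t=7 with g = 0.044; discount at r = 0.165.
D_1 = 11.4976
D_2 = 13.6707
D_3 = 16.2544
D_4 = 19.3265
D_5 = 21.2785
D_6 = 23.4276
D_7 = 25.7938
TV_7 = 26.9288/(0.165−0.044) = 222.5517
P₀ = Σ Dₜ/(1+r)ᵗ + TV_7/(1+r)^7 = 145.2655

€145.27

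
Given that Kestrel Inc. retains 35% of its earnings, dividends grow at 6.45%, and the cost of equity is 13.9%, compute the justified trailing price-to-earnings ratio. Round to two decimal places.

Payout ratio b = 1 − 0.35 = 0.65.
Justified trailing P/E = b(1+g)/(r−g) = 0.65×(1+0.0645)/(0.139−0.0645) = 9.2876

9.29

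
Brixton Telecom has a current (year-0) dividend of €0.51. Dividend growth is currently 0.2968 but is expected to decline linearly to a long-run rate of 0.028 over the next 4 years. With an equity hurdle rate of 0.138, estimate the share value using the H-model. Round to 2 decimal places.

H-model: P₀ = D₀[(1+g_L) + H(g_S−g_L)]/(r−g_L), with H = 4/2 = 2.
P₀ = 0.51 × [(1+0.028) + 2×(0.2968−0.028)] / (0.138−0.028)
   = 0.51 × 1.5656 / 0.11 = 7.2587

€7.26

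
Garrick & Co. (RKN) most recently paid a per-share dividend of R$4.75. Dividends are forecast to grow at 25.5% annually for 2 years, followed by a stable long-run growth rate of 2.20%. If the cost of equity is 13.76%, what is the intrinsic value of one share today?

R$62.13

Two-stage DDM. Project D₁…D_2 at 0.255, terminal growth 0.022, discount at r = 0.1376.
D_1 = 5.9612
D_2 = 7.4814
Terminal value at t=2: TV = D_3/(r−g) = 7.6460/(0.1376−0.022) = 66.1415
P₀ = 5.9612/(1+0.1376)^1 + 7.4814/(1+0.1376)^2 + 66.1415/(1+0.1376)^2 = 62.1299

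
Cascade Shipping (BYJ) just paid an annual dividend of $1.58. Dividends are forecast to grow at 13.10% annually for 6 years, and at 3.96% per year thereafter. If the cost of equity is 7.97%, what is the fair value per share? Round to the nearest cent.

$65.30

Two-stage DDM. Project D₁…D_6 at 0.131, terminal growth 0.0396, discount at r = 0.0797.
D_1 = 1.7870
D_2 = 2.0211
D_3 = 2.2858
D_4 = 2.5853
D_5 = 2.9240
D_6 = 3.3070
Terminal value at t=6: TV = D_7/(r−g) = 3.4379/(0.0797−0.0396) = 85.7343
P₀ = 1.7870/(1+0.0797)^1 + 2.0211/(1+0.0797)^2 + 2.2858/(1+0.0797)^3 + 2.5853/(1+0.0797)^4 + 2.9240/(1+0.0797)^5 + 3.3070/(1+0.0797)^6 + 85.7343/(1+0.0797)^6 = 65.3047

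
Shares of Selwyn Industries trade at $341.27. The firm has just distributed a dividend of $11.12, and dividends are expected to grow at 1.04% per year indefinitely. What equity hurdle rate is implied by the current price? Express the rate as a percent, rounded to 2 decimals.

Rearranging the constant-growth DDM: r = D₁/P₀ + g.
D₁ = 11.12 × (1 + 0.0104) = 11.2356.
r = 11.2356 / 341.27 + 0.0104 = 0.03292 + 0.0104 = 0.04332

4.33%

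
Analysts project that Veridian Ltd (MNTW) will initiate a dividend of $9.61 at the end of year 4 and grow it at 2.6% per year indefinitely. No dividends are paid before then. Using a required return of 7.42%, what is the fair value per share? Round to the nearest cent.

Deferred-dividend DDM. At t=3 the remaining stream is a growing perpetuity with first payment D_4 = 9.61.
V_3 = D_4/(r−g) = 9.61/(0.0742−0.026) = 199.3776
P₀ = V_3/(1+r)^3 = 199.3776/(1+0.0742)^3 = 160.8499

$160.85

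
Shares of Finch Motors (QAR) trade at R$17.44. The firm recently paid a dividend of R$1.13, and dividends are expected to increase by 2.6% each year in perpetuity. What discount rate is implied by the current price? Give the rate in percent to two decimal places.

9.25%

Rearranging the constant-growth DDM: r = D₁/P₀ + g.
D₁ = 1.13 × (1 + 0.026) = 1.1594.
r = 1.1594 / 17.44 + 0.026 = 0.06648 + 0.026 = 0.09248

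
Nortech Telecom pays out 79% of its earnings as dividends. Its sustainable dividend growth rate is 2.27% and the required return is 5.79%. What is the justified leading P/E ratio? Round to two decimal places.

22.44

Justified leading P/E = b/(r−g) = 0.79/(0.0579−0.0227) = 22.4432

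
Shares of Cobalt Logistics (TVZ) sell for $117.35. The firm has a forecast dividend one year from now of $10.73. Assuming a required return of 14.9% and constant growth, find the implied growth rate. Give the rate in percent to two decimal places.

From P₀ = D₁/(r − g), the implied growth is g = r − D₁/P₀.
g = 0.149 − 10.73/117.35 = 0.149 − 0.09144 = 0.05756

5.76%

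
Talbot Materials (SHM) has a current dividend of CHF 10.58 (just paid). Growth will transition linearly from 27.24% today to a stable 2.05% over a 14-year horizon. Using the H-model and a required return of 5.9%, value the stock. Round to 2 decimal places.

CHF 765.00

H-model: P₀ = D₀[(1+g_L) + H(g_S−g_L)]/(r−g_L), with H = 14/2 = 7.
P₀ = 10.58 × [(1+0.0205) + 7×(0.2724−0.0205)] / (0.059−0.0205)
   = 10.58 × 2.7838 / 0.0385 = 765.0027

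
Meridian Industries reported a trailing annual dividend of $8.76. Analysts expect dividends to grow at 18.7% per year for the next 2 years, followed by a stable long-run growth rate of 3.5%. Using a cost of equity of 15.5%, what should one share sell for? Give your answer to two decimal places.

$98.05

Two-stage DDM. Project D₁…D_2 at 0.187, terminal growth 0.035, discount at r = 0.155.
D_1 = 10.3981
D_2 = 12.3426
Terminal value at t=2: TV = D_3/(r−g) = 12.7746/(0.155−0.035) = 106.4547
P₀ = 10.3981/(1+0.155)^1 + 12.3426/(1+0.155)^2 + 106.4547/(1+0.155)^2 = 98.0544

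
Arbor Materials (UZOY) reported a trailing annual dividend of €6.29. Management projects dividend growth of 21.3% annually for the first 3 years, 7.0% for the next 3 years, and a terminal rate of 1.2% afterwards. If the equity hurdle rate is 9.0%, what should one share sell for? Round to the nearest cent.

€154.91

Three-stage DDM. Project D₁…D_6; terminal Gordon value at t=6 with g = 0.012; discount at r = 0.09.
D_1 = 7.6298
D_2 = 9.2549
D_3 = 11.2262
D_4 = 12.0120
D_5 = 12.8529
D_6 = 13.7526
TV_6 = 13.9176/(0.09−0.012) = 178.4310
P₀ = Σ Dₜ/(1+r)ᵗ + TV_6/(1+r)^6 = 154.9141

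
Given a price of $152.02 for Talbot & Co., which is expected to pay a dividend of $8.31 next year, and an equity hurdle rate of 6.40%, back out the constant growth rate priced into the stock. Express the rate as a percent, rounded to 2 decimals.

0.93%

From P₀ = D₁/(r − g), the implied growth is g = r − D₁/P₀.
g = 0.064 − 8.31/152.02 = 0.064 − 0.05466 = 0.00934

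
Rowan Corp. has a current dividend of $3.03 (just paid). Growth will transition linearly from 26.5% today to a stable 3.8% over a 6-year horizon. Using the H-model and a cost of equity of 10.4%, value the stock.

$78.92

H-model: P₀ = D₀[(1+g_L) + H(g_S−g_L)]/(r−g_L), with H = 6/2 = 3.
P₀ = 3.03 × [(1+0.038) + 3×(0.265−0.038)] / (0.104−0.038)
   = 3.03 × 1.7190 / 0.066 = 78.9177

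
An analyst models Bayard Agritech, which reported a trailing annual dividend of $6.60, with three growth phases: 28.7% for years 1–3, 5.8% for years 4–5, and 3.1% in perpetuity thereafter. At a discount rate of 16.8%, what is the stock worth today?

$93.88

Three-stage DDM. Project D₁…D_5; terminal Gordon value at t=5 with g = 0.031; discount at r = 0.168.
D_1 = 8.4942
D_2 = 10.9320
D_3 = 14.0695
D_4 = 14.8856
D_5 = 15.7489
TV_5 = 16.2371/(0.168−0.031) = 118.5193
P₀ = Σ Dₜ/(1+r)ᵗ + TV_5/(1+r)^5 = 93.8812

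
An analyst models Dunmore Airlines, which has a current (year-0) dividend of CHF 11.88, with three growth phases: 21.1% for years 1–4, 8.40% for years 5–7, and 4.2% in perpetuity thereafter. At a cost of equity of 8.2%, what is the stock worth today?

CHF 607.92

Three-stage DDM. Project D₁…D_7; terminal Gordon value at t=7 with g = 0.042; discount at r = 0.082.
D_1 = 14.3867
D_2 = 17.4223
D_3 = 21.0984
D_4 = 25.5501
D_5 = 27.6963
D_6 = 30.0228
D_7 = 32.5447
TV_7 = 33.9116/(0.082−0.042) = 847.7906
P₀ = Σ Dₜ/(1+r)ᵗ + TV_7/(1+r)^7 = 607.9198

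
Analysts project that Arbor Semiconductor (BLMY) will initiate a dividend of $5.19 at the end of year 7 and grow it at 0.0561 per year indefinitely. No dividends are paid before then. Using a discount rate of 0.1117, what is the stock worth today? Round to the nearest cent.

$49.45

Deferred-dividend DDM. At t=6 the remaining stream is a growing perpetuity with first payment D_7 = 5.19.
V_6 = D_7/(r−g) = 5.19/(0.1117−0.0561) = 93.3453
P₀ = V_6/(1+r)^6 = 93.3453/(1+0.1117)^6 = 49.4501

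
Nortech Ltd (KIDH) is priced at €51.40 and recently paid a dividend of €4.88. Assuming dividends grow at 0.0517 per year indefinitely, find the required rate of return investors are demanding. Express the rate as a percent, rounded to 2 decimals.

15.16%

Rearranging the constant-growth DDM: r = D₁/P₀ + g.
D₁ = 4.88 × (1 + 0.0517) = 5.1323.
r = 5.1323 / 51.40 + 0.0517 = 0.09985 + 0.0517 = 0.15155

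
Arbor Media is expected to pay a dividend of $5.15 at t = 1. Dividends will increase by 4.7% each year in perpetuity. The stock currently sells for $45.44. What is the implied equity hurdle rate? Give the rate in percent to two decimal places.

16.03%

Rearranging the constant-growth DDM: r = D₁/P₀ + g.
r = 5.1500 / 45.44 + 0.047 = 0.11334 + 0.047 = 0.16034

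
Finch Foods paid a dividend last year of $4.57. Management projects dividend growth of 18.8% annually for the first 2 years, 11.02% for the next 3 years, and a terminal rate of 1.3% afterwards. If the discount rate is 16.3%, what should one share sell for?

$50.50

Three-stage DDM. Project D₁…D_5; terminal Gordon value at t=5 with g = 0.013; discount at r = 0.163.
D_1 = 5.4292
D_2 = 6.4498
D_3 = 7.1606
D_4 = 7.9497
D_5 = 8.8258
TV_5 = 8.9405/(0.163−0.013) = 59.6034
P₀ = Σ Dₜ/(1+r)ᵗ + TV_5/(1+r)^5 = 50.4963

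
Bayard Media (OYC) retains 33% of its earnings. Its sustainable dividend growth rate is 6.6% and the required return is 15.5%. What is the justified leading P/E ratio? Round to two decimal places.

7.53

Payout ratio b = 1 − 0.33 = 0.67.
Justified leading P/E = b/(r−g) = 0.67/(0.155−0.066) = 7.5281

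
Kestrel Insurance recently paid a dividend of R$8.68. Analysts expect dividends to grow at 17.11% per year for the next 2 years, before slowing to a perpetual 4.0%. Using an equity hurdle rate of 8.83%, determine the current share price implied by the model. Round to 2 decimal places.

Two-stage DDM. Project D₁…D_2 at 0.1711, terminal growth 0.04, discount at r = 0.0883.
D_1 = 10.1651
D_2 = 11.9044
Terminal value at t=2: TV = D_3/(r−g) = 12.3806/(0.0883−0.04) = 256.3267
P₀ = 10.1651/(1+0.0883)^1 + 11.9044/(1+0.0883)^2 + 256.3267/(1+0.0883)^2 = 235.8110

R$235.81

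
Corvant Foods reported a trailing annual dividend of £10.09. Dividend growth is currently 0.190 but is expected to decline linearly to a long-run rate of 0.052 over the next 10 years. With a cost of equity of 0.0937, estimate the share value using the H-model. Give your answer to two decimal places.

£421.51

H-model: P₀ = D₀[(1+g_L) + H(g_S−g_L)]/(r−g_L), with H = 10/2 = 5.
P₀ = 10.09 × [(1+0.052) + 5×(0.19−0.052)] / (0.0937−0.052)
   = 10.09 × 1.7420 / 0.0417 = 421.5055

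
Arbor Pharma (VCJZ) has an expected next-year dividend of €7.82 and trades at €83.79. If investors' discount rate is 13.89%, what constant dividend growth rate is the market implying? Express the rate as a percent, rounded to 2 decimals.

4.56%

From P₀ = D₁/(r − g), the implied growth is g = r − D₁/P₀.
g = 0.1389 − 7.82/83.79 = 0.1389 − 0.09333 = 0.04557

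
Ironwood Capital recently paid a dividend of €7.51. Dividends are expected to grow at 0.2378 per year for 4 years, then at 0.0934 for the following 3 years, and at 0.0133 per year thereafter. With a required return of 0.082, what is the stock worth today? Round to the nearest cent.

Three-stage DDM. Project D₁…D_7; terminal Gordon value at t=7 with g = 0.0133; discount at r = 0.082.
D_1 = 9.2959
D_2 = 11.5064
D_3 = 14.2427
D_4 = 17.6296
D_5 = 19.2762
D_6 = 21.0766
D_7 = 23.0451
TV_7 = 23.3516/(0.082−0.0133) = 339.9072
P₀ = Σ Dₜ/(1+r)ᵗ + TV_7/(1+r)^7 = 277.7139

€277.71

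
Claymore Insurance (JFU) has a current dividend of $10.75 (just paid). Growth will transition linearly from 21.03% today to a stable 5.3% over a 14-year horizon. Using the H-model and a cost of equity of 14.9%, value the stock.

$241.21

H-model: P₀ = D₀[(1+g_L) + H(g_S−g_L)]/(r−g_L), with H = 14/2 = 7.
P₀ = 10.75 × [(1+0.053) + 7×(0.2103−0.053)] / (0.149−0.053)
   = 10.75 × 2.1541 / 0.096 = 241.2143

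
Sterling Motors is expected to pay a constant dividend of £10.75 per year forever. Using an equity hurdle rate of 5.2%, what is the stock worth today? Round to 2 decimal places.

£206.73

Zero-growth DDM (perpetuity): P₀ = D/r = 10.75 / 0.052 = 206.7308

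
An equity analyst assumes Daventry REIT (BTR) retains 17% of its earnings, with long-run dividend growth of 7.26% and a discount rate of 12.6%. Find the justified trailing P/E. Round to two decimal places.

Payout ratio b = 1 − 0.17 = 0.83.
Justified trailing P/E = b(1+g)/(r−g) = 0.83×(1+0.0726)/(0.126−0.0726) = 16.6715

16.67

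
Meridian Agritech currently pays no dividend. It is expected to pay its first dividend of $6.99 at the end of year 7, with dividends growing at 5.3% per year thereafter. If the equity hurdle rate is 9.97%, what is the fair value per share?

$84.63

Deferred-dividend DDM. At t=6 the remaining stream is a growing perpetuity with first payment D_7 = 6.99.
V_6 = D_7/(r−g) = 6.99/(0.0997−0.053) = 149.6788
P₀ = V_6/(1+r)^6 = 149.6788/(1+0.0997)^6 = 84.6282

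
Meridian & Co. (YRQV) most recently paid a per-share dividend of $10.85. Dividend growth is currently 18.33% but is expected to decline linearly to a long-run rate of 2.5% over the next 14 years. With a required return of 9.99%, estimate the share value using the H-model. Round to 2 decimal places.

$309.00

H-model: P₀ = D₀[(1+g_L) + H(g_S−g_L)]/(r−g_L), with H = 14/2 = 7.
P₀ = 10.85 × [(1+0.025) + 7×(0.1833−0.025)] / (0.0999−0.025)
   = 10.85 × 2.1331 / 0.0749 = 309.0005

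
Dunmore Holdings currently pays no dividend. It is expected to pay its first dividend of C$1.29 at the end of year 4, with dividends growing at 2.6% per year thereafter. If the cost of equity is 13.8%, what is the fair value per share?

C$7.82

Deferred-dividend DDM. At t=3 the remaining stream is a growing perpetuity with first payment D_4 = 1.29.
V_3 = D_4/(r−g) = 1.29/(0.138−0.026) = 11.5179
P₀ = V_3/(1+r)^3 = 11.5179/(1+0.138)^3 = 7.8153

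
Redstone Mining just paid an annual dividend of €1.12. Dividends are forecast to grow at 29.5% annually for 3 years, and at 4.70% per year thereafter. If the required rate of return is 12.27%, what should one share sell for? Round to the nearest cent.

Two-stage DDM. Project D₁…D_3 at 0.295, terminal growth 0.047, discount at r = 0.1227.
D_1 = 1.4504
D_2 = 1.8783
D_3 = 2.4324
Terminal value at t=3: TV = D_4/(r−g) = 2.5467/(0.1227−0.047) = 33.6417
P₀ = 1.4504/(1+0.1227)^1 + 1.8783/(1+0.1227)^2 + 2.4324/(1+0.1227)^3 + 33.6417/(1+0.1227)^3 = 28.2740

€28.27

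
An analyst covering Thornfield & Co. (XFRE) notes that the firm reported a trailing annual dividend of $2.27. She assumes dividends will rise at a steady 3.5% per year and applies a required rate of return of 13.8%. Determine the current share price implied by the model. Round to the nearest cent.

Gordon growth model: P₀ = D₁/(r − g). D₁ = 2.27 × (1 + 0.035) = 2.3495.
P₀ = 2.3495 / (0.138 − 0.035) = 2.3495 / 0.103 = 22.8102

$22.81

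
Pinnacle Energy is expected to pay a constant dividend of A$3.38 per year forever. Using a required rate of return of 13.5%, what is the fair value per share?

Zero-growth DDM (perpetuity): P₀ = D/r = 3.38 / 0.135 = 25.0370

A$25.04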